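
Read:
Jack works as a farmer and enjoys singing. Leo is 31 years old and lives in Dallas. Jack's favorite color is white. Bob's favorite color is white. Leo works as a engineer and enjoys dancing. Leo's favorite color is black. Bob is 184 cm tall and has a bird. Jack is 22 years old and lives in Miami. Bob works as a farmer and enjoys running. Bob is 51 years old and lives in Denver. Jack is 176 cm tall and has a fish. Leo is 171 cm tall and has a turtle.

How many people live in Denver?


Count in Denver: 1

1


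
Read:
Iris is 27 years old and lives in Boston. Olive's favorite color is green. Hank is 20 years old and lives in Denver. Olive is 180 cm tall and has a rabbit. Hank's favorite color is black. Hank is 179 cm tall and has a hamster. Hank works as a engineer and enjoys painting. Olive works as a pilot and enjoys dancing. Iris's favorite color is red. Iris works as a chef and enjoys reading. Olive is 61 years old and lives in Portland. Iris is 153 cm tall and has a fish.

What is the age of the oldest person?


Oldest: Olive at 61

61


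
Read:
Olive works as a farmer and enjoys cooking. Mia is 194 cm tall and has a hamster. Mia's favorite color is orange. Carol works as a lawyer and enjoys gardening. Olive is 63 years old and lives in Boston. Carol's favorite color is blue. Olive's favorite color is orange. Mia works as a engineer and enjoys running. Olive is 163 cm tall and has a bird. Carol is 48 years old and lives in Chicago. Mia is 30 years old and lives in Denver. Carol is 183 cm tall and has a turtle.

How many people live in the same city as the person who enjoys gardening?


Person with hobby gardening is Carol, city Chicago. Count = 1

1


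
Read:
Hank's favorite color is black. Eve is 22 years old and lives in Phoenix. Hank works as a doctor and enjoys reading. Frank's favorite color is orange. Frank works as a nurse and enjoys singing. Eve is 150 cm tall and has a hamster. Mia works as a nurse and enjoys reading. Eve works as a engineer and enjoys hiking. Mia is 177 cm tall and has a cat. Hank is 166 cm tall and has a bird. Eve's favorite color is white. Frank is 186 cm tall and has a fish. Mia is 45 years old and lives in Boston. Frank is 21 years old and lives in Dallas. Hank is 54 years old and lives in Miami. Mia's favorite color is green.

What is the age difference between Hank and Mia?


|54 - 45| = 9

9


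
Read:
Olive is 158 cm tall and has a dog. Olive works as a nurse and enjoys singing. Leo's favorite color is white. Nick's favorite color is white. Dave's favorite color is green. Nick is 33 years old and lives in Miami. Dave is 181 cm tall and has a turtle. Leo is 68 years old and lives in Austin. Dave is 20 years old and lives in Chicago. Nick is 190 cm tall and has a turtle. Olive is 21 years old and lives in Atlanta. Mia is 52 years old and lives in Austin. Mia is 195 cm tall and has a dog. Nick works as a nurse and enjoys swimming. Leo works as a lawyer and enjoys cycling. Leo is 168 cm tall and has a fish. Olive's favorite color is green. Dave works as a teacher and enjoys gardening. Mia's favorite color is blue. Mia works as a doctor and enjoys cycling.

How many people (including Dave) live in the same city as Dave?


Dave lives in Chicago. Count = 1

1


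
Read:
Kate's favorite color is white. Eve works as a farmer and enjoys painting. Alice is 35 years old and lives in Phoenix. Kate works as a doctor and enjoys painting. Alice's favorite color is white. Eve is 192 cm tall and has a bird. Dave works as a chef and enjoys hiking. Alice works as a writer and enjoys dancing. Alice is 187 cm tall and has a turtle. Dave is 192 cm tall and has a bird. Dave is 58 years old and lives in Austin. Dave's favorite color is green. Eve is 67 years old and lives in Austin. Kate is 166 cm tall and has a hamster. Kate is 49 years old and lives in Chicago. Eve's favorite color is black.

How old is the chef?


The chef is Dave, age 58

58


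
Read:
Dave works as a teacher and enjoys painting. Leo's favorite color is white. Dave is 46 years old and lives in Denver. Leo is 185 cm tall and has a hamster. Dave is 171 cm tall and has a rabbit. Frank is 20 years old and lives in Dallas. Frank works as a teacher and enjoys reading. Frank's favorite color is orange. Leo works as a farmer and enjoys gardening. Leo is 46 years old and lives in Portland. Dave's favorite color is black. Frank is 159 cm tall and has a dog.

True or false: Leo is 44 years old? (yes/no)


Leo is actually 46. no

no


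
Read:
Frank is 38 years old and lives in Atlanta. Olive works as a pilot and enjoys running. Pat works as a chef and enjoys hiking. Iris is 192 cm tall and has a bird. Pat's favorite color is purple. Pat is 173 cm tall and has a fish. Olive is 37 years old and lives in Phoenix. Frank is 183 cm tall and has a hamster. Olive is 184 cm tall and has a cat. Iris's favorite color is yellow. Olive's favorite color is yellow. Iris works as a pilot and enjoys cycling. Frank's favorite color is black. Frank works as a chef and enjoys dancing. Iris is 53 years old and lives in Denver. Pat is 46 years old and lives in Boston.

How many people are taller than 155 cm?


Taller than 155: 4

4


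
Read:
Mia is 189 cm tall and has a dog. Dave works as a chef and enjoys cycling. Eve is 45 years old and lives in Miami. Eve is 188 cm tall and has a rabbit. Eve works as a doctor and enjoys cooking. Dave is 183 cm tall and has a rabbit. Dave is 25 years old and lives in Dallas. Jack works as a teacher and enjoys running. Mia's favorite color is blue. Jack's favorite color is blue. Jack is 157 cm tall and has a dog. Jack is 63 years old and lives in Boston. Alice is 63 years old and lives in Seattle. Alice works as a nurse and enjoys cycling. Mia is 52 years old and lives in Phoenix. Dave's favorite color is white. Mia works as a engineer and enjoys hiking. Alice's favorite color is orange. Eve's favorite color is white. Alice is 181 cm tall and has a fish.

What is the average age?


Sum=248, n=5, avg=49.6

49.6


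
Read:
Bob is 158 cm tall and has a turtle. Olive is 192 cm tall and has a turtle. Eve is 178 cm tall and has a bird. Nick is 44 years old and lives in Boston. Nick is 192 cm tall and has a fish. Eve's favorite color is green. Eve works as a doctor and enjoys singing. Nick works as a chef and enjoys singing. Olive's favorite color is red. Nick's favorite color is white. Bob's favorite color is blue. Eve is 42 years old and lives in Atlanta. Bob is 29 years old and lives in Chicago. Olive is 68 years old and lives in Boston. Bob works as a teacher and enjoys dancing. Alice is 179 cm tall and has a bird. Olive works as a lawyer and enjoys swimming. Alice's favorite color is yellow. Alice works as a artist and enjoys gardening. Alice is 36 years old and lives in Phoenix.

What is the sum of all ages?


68+29+42+36+44 = 219

219


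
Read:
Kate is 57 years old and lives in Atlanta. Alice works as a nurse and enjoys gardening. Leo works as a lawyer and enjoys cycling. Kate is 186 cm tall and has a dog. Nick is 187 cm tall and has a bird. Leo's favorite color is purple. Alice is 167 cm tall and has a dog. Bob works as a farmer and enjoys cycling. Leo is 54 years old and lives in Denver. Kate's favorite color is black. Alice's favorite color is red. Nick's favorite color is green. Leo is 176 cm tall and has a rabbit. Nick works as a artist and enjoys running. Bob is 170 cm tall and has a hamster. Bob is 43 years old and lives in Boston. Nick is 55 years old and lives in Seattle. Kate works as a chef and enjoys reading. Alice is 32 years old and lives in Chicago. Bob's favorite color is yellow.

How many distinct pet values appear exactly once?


Unique pet values: 3

3


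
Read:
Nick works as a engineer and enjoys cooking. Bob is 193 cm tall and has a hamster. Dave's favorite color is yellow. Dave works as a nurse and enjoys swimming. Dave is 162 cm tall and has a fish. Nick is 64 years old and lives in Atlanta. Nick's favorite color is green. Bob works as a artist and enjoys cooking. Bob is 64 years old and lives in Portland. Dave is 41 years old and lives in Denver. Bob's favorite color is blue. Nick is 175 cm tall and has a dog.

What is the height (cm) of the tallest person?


Tallest: Bob at 193 cm

193


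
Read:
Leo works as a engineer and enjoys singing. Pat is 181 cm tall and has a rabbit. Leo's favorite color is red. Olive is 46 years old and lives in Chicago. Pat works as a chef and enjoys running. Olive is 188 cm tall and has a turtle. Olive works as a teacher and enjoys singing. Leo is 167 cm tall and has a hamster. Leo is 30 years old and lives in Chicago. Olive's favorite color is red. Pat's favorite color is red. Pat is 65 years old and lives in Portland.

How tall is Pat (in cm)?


Pat is 181 cm tall

181


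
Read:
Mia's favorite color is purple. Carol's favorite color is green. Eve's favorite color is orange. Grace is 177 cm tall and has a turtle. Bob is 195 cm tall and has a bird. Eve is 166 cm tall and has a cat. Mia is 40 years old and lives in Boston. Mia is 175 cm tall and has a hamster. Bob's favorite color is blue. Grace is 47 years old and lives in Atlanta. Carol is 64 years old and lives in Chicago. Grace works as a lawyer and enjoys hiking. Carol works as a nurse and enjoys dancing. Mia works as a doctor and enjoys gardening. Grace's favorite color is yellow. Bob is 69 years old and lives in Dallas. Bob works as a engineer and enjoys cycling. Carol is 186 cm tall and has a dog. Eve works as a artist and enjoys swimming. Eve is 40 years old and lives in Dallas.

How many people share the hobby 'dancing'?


Count: 1

1


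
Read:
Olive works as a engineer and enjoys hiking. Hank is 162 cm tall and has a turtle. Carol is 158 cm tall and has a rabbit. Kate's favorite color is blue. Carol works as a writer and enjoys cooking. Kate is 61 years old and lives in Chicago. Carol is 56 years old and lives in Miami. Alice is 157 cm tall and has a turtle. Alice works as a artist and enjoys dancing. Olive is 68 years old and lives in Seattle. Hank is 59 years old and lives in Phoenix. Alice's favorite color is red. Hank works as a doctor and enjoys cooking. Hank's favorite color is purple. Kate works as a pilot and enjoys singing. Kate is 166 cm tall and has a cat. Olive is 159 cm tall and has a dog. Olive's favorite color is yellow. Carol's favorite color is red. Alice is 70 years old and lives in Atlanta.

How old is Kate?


Kate is 61 years old

61


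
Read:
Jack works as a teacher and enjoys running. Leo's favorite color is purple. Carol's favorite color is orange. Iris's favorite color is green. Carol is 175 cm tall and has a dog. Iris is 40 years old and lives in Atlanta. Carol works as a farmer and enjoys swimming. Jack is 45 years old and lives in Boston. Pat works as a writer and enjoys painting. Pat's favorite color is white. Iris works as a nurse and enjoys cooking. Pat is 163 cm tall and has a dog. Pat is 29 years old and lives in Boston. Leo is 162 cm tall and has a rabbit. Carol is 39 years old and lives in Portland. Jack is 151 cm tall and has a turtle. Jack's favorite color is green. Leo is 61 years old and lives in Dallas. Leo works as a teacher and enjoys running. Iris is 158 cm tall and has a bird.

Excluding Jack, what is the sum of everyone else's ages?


Sum (excluding Jack): 169

169


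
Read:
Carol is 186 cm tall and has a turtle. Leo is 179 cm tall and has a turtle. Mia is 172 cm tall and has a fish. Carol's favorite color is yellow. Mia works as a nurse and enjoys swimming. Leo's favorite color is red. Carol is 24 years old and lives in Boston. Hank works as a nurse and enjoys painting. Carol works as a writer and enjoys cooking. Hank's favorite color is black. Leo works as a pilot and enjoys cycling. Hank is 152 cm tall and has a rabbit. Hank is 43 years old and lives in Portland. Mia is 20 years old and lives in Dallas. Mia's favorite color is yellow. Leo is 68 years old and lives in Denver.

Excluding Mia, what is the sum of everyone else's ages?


Sum (excluding Mia): 135

135


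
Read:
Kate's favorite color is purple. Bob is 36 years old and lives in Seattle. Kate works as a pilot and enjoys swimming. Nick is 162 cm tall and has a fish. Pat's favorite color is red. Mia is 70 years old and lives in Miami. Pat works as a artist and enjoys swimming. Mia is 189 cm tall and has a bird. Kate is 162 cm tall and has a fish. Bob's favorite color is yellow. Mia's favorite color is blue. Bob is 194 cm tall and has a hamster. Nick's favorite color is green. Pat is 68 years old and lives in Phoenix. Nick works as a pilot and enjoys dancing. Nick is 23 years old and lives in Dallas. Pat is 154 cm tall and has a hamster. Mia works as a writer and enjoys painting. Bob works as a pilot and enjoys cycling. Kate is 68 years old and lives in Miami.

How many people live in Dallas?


Count in Dallas: 1

1


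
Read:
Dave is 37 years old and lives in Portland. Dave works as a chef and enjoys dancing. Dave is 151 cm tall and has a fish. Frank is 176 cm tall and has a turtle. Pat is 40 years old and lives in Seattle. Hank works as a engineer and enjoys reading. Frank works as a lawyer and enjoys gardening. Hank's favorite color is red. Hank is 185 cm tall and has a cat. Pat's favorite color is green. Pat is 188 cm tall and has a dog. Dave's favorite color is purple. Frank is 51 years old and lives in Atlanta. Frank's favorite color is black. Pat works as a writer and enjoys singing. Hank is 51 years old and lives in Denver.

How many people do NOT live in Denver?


Not in Denver: 3

3


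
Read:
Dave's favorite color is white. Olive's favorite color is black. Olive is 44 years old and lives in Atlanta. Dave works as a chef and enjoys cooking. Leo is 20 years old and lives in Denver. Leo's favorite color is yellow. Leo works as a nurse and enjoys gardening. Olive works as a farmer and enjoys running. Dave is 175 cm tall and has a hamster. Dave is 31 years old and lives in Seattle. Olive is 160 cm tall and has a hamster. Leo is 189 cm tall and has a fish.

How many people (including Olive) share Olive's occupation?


Olive is a farmer. Count = 1

1


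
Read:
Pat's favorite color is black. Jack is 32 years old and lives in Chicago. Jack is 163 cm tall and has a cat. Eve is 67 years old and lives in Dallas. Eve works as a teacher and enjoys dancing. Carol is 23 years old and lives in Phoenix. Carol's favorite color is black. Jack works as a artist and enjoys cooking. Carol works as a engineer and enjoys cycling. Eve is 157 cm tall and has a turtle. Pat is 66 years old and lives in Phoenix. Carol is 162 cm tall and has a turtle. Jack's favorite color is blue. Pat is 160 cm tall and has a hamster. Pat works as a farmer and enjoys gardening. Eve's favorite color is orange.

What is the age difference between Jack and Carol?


|32 - 23| = 9

9


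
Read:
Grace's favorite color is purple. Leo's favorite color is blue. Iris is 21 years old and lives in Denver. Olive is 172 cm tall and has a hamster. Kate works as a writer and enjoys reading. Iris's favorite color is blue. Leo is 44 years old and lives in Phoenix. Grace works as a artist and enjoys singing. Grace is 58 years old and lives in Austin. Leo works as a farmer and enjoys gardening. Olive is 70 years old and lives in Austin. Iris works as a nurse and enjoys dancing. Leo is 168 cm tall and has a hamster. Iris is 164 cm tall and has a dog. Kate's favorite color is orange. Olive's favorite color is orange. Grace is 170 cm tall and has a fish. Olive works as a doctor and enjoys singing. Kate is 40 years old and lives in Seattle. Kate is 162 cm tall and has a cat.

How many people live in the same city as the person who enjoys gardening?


Person with hobby gardening is Leo, city Phoenix. Count = 1

1


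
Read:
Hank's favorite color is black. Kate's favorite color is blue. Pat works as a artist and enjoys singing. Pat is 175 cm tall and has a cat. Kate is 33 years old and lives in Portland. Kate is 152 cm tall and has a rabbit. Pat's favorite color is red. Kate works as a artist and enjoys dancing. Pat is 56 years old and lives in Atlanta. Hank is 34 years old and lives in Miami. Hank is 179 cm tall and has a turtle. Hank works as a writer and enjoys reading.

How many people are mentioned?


People: Kate, Hank, Pat. Count = 3

3


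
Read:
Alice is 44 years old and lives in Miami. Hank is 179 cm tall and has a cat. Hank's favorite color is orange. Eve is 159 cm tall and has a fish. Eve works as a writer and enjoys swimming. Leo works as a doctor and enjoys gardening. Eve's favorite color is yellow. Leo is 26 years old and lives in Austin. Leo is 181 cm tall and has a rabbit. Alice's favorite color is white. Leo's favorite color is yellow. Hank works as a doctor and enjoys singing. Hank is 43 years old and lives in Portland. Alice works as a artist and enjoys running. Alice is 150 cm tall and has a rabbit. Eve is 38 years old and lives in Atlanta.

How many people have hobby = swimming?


Count: 1

1


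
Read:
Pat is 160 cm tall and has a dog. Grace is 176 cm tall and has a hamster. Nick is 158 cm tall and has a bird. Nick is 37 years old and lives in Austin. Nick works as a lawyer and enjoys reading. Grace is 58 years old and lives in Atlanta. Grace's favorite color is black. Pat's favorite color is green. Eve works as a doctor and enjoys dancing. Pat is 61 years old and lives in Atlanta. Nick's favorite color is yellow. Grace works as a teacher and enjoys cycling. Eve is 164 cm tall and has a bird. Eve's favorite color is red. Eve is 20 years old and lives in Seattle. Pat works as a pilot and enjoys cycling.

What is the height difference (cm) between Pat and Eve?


|160 - 164| = 4

4


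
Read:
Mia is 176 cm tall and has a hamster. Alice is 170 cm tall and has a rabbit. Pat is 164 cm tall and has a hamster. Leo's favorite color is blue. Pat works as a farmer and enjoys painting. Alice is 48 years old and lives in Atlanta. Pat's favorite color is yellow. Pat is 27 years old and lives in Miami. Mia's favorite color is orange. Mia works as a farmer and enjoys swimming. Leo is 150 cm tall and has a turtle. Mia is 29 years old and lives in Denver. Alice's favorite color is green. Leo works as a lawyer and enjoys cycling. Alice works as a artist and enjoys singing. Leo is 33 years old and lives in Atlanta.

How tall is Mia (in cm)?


Mia is 176 cm tall

176


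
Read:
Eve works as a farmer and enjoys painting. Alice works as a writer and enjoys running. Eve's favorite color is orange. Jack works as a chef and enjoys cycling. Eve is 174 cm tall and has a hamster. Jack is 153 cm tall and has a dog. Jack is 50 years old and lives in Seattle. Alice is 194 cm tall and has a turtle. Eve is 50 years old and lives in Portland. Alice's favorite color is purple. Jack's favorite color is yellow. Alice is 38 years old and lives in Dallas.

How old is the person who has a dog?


Person with dog is Jack, age 50

50


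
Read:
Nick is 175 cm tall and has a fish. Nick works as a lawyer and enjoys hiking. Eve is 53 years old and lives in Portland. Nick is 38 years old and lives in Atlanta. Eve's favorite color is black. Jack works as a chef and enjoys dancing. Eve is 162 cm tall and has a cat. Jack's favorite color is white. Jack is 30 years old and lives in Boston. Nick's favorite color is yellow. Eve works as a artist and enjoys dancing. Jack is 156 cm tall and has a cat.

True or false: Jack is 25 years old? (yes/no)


Jack is actually 30. no

no


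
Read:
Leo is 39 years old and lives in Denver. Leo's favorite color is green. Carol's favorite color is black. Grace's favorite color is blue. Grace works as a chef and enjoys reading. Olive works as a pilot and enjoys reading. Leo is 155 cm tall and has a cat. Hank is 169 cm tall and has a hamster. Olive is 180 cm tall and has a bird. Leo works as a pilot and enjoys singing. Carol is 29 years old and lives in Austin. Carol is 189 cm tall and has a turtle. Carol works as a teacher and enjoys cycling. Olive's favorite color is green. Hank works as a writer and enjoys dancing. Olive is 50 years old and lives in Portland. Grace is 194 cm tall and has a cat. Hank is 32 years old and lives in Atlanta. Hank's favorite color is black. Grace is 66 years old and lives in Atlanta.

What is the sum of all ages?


50+29+66+32+39 = 216

216


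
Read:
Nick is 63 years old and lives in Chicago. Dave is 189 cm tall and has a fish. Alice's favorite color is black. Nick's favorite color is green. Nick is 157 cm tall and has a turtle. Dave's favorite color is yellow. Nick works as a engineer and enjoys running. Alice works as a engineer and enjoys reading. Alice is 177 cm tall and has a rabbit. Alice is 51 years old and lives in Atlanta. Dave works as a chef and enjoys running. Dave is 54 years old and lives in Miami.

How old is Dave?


Dave is 54 years old

54


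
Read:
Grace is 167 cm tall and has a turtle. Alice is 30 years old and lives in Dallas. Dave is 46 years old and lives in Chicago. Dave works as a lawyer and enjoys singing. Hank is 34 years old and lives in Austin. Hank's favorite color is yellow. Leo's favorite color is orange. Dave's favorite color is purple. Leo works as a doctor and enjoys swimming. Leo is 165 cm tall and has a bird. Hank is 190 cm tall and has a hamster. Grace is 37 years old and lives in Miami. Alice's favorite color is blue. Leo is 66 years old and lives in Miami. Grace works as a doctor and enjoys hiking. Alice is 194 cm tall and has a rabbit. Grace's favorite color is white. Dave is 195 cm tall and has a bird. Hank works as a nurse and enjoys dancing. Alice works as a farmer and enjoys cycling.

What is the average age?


Sum=213, n=5, avg=42.6

42.6


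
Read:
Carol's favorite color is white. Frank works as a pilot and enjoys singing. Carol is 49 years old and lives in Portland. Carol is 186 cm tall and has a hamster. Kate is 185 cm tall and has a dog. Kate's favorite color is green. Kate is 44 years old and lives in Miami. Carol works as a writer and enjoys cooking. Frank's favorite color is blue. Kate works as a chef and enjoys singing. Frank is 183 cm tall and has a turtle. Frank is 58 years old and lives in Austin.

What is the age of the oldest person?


Oldest: Frank at 58

58


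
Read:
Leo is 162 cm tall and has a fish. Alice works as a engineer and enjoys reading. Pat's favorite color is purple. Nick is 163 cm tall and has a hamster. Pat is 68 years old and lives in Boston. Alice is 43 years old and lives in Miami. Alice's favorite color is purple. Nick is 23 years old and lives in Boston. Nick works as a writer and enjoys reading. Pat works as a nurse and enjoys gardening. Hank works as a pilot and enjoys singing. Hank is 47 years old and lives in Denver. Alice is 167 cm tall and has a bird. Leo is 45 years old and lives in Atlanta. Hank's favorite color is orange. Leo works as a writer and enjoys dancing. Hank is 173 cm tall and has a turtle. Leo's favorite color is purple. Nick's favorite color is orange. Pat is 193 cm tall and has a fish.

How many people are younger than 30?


Filter: 1

1


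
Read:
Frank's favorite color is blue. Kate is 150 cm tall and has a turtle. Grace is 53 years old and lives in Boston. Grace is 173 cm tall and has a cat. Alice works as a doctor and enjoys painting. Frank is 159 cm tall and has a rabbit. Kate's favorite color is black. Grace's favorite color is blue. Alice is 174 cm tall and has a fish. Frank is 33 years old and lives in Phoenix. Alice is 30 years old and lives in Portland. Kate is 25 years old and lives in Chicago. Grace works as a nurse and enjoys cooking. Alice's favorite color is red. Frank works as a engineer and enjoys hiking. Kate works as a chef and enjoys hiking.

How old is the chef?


The chef is Kate, age 25

25


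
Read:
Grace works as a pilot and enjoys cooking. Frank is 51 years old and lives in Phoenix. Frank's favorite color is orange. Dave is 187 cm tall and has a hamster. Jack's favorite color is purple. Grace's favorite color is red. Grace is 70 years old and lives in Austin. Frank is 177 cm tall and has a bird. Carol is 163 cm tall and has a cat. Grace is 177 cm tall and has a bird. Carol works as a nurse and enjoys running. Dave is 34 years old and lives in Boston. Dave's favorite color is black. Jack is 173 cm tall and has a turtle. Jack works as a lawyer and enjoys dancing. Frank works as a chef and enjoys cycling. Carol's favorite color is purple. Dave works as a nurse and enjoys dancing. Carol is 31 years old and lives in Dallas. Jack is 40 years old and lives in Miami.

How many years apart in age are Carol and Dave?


31 vs 34, diff = 3

3


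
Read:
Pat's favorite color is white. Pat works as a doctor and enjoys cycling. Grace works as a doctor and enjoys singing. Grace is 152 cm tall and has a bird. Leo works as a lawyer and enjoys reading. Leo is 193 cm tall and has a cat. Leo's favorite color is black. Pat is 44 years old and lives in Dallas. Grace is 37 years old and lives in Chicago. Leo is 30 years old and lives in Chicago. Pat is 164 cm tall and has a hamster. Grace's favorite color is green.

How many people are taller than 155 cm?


Taller than 155: 2

2


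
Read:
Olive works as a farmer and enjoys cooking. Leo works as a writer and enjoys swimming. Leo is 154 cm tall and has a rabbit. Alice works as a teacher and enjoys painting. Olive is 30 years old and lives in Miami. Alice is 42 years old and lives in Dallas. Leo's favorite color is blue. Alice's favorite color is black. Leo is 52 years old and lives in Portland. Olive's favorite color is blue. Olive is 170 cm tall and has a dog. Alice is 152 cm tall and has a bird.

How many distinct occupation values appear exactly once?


Unique occupation values: 3

3


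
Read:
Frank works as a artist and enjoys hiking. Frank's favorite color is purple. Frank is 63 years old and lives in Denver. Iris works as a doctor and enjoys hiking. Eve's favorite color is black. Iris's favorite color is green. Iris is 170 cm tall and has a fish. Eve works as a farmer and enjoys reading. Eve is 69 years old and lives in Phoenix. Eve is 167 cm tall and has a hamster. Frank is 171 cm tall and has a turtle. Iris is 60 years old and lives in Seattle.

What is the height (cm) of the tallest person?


Tallest: Frank at 171 cm

171


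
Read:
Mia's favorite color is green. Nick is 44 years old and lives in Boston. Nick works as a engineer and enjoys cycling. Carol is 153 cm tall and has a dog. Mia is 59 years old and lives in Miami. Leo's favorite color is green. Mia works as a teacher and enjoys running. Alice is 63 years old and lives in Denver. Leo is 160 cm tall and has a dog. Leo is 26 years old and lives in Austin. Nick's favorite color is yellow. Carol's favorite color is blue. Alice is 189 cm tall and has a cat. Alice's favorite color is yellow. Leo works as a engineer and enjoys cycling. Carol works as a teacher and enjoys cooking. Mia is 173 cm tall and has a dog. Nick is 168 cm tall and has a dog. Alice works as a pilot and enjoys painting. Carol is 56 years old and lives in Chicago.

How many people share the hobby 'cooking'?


Count: 1

1


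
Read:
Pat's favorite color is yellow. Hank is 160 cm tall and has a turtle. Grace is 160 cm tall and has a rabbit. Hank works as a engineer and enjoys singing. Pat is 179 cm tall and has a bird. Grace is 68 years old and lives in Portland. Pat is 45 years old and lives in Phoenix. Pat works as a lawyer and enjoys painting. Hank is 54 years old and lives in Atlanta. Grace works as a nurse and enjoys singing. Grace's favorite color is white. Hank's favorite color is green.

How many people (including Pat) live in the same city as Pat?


Pat lives in Phoenix. Count = 1

1


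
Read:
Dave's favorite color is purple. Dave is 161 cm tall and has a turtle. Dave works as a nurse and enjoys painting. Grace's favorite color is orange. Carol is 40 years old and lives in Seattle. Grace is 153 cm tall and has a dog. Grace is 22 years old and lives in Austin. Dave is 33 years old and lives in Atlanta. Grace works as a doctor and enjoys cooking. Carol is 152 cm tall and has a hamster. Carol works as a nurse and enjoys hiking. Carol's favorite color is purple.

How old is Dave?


Dave is 33 years old

33


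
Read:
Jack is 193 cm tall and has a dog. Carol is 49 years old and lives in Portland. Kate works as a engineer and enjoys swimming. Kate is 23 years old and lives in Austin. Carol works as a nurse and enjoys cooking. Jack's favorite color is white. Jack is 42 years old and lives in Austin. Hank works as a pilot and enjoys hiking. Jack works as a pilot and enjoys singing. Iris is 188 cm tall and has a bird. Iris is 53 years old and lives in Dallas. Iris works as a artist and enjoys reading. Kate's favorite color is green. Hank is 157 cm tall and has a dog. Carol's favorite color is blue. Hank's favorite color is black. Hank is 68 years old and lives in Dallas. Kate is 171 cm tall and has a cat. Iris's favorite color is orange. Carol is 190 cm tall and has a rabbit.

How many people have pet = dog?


Count: 2

2


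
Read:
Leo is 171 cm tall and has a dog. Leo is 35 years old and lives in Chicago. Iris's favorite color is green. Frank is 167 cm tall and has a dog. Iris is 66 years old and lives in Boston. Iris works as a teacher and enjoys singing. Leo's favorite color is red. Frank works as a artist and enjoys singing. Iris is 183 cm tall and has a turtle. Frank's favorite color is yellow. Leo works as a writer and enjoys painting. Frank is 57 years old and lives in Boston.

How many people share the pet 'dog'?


Count: 2

2


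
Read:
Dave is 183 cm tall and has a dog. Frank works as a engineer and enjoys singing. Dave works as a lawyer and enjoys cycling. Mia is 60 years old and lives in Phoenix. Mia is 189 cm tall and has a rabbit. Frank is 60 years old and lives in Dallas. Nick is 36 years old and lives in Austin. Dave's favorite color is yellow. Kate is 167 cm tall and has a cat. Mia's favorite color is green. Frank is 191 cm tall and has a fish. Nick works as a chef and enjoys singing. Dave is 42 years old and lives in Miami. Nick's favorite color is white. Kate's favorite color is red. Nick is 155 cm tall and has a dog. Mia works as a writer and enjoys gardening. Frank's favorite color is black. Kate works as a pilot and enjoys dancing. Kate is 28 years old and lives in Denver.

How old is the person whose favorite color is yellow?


Person with favorite color=yellow is Dave, age 42

42


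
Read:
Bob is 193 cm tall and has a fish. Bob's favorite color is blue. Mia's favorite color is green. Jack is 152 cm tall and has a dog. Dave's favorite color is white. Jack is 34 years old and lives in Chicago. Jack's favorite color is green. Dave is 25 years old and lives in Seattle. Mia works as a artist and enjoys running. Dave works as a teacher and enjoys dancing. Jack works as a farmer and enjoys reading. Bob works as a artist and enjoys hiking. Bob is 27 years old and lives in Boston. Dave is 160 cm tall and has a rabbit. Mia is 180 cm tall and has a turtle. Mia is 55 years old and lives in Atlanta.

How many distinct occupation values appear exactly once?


Unique occupation values: 2

2


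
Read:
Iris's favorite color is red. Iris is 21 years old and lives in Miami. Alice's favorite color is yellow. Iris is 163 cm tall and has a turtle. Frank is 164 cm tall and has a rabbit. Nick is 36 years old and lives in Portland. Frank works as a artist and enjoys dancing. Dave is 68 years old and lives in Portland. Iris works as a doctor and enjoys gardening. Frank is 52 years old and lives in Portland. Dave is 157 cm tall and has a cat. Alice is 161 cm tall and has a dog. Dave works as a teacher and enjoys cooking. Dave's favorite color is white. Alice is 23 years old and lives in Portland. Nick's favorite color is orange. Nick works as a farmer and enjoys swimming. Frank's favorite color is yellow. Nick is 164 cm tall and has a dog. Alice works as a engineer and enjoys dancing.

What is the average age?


Sum=200, n=5, avg=40

40


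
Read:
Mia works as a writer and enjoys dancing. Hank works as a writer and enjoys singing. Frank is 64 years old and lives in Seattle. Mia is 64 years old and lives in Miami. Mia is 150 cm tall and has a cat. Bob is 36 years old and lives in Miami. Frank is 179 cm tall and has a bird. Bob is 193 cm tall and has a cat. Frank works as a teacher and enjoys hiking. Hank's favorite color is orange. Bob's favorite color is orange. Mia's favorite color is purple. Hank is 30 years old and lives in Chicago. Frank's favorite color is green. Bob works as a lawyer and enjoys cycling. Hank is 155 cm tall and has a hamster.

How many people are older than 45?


Filter: 2

2


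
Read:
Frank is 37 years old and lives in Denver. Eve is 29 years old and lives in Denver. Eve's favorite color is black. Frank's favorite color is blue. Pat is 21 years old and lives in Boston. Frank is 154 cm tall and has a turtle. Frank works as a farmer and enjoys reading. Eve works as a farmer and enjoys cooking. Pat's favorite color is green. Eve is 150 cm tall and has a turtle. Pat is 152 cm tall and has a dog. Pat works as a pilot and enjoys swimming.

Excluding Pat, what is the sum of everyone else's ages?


Sum (excluding Pat): 66

66


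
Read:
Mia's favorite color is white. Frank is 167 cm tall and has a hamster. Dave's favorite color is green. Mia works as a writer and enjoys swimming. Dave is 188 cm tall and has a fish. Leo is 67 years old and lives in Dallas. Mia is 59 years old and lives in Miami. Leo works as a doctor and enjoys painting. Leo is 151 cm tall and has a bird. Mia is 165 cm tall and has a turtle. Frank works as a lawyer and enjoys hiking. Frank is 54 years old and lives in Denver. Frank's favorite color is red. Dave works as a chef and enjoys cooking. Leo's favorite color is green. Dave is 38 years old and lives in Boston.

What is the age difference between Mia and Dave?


|59 - 38| = 21

21


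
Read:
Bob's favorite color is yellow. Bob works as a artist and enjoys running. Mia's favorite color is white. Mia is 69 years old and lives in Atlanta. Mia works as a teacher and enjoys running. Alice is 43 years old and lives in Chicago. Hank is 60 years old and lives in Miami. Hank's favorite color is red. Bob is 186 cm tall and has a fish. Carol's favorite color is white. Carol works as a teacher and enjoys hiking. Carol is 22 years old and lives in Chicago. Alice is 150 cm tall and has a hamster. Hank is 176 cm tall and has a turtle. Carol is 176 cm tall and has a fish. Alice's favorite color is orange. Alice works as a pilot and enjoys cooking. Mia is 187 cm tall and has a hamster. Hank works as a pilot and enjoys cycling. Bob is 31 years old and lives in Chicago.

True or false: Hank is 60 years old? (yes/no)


Hank is actually 60. yes

yes


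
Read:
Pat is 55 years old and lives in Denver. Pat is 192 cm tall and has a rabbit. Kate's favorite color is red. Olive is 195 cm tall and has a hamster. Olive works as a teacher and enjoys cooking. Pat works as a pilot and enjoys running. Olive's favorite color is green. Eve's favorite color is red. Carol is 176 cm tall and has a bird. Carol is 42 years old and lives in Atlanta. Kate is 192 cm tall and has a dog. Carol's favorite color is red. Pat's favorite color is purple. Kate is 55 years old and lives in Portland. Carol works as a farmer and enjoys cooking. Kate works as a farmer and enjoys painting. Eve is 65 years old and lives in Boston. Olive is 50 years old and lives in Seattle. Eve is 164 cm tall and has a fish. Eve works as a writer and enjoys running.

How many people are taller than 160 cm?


Taller than 160: 5

5


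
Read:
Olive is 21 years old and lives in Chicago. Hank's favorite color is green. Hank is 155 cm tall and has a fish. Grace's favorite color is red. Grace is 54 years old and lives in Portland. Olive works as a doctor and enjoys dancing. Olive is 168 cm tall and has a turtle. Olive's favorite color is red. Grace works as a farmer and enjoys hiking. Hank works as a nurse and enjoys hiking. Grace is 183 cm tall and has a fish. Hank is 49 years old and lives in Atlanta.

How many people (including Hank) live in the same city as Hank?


Hank lives in Atlanta. Count = 1

1


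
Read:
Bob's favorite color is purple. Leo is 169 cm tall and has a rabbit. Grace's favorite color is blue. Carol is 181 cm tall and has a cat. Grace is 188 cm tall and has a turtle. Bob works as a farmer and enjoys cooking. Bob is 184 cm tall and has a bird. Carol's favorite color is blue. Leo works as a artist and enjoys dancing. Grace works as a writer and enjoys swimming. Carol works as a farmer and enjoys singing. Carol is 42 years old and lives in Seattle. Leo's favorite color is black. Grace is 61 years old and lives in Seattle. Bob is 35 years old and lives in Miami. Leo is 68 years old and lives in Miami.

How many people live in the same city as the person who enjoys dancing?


Person with hobby dancing is Leo, city Miami. Count = 2

2


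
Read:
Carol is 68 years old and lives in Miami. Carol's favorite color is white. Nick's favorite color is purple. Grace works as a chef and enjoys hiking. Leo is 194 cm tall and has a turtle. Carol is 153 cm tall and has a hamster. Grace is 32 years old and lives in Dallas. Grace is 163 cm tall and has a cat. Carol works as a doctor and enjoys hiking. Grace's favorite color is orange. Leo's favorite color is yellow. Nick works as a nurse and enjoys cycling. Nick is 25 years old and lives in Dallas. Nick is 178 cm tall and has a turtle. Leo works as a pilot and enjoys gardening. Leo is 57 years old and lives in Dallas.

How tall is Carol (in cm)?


Carol is 153 cm tall

153


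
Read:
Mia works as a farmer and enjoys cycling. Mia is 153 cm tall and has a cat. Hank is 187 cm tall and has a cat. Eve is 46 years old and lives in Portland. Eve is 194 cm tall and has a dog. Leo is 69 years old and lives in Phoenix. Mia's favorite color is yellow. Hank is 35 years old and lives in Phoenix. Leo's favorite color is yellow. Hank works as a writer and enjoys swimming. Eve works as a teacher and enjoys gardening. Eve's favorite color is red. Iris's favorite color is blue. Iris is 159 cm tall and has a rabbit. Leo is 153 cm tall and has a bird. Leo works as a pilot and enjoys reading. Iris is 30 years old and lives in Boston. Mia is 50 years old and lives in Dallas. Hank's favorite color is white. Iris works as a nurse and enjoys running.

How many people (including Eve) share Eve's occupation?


Eve is a teacher. Count = 1

1


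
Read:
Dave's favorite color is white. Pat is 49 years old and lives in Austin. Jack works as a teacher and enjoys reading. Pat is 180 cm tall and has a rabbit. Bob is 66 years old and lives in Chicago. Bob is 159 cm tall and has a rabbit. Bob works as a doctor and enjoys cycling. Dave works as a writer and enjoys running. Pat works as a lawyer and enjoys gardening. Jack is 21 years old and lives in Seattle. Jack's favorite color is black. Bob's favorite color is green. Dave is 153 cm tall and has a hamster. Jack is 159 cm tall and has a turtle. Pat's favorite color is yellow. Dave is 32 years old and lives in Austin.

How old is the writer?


The writer is Dave, age 32

32


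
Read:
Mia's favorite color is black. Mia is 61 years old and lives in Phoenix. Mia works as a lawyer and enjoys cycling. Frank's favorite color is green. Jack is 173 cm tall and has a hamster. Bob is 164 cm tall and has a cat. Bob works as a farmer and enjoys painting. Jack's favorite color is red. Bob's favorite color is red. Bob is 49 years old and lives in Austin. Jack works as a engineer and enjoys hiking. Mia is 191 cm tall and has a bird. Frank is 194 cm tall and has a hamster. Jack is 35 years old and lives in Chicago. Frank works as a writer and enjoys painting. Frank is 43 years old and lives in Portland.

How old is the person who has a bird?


Person with bird is Mia, age 61

61


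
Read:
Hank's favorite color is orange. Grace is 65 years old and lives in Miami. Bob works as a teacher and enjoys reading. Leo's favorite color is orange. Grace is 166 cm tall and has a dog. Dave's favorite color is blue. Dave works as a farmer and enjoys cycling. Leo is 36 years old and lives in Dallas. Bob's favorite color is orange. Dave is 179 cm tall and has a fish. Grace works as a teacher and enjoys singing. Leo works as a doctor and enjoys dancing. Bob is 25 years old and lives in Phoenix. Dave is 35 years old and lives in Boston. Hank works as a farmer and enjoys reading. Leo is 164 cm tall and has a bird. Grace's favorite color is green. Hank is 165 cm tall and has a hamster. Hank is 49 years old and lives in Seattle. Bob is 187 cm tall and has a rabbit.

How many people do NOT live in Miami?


Not in Miami: 4

4
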